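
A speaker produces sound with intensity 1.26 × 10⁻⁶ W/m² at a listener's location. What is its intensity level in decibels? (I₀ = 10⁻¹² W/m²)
β = 10·log₁₀(I/I₀) = 61 dB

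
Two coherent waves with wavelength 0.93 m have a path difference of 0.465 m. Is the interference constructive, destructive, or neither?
destructive — path difference = 0.5λ, an odd multiple of λ/2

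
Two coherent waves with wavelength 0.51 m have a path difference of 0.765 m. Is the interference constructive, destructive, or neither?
destructive — path difference = 1.5λ, an odd multiple of λ/2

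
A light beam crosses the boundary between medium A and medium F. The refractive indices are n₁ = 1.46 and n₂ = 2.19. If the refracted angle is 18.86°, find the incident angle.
sin θ₁ = (n₂/n₁)·sin θ₂ → θ₁ = 29°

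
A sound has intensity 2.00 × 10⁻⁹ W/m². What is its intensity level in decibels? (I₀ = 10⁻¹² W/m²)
β = 10·log₁₀(I/I₀) = 33.01 dB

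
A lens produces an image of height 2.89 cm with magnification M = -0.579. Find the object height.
ho = |hi|/|M| = 4.991 cm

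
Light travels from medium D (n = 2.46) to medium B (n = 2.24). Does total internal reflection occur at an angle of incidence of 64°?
θc = arcsin(n₂/n₁) = 65.58°; 64° < θc, so no — the ray refracts.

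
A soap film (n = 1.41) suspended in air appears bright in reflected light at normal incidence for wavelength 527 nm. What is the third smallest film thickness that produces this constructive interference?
2nt = (m − ½)λ with m = 3 → t = (m − ½)λ/(2n) = 467.2 nm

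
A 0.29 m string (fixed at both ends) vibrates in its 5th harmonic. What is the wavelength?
λₙ = 2L/n = 0.116 m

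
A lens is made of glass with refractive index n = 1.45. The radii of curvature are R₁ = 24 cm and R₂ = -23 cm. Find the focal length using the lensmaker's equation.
1/f = (n − 1)(1/R₁ − 1/R₂) → f = 26.1 cm (converging lens)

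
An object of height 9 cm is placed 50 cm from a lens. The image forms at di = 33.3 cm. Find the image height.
hi = (-di/do) × ho = -5.994 cm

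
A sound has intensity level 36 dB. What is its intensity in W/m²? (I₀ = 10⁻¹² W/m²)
I = I₀·10^(β/10) = 3.98 × 10⁻⁹ W/m²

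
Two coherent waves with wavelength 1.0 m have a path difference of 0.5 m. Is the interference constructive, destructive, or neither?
destructive — path difference = 0.5λ, an odd multiple of λ/2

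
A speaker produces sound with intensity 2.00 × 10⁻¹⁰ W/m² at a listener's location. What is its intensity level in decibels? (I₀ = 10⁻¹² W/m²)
β = 10·log₁₀(I/I₀) = 23.01 dB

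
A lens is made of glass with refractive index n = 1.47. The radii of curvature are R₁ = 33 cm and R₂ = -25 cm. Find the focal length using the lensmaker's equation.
1/f = (n − 1)(1/R₁ − 1/R₂) → f = 30.26 cm (converging lens)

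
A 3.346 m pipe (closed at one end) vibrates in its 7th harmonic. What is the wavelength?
λₙ = 4L/n = 1.912 m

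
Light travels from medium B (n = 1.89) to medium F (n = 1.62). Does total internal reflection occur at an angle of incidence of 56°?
θc = arcsin(n₂/n₁) = 59°; 56° < θc, so no — the ray refracts.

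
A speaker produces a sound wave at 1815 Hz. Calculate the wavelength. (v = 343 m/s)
λ = v/f = 0.189 m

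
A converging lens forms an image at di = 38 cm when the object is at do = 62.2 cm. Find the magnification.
M = −di/do = -0.6109 (inverted image)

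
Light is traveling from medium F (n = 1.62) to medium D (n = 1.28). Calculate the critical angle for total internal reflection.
θc = arcsin(n₂/n₁) = 52.2°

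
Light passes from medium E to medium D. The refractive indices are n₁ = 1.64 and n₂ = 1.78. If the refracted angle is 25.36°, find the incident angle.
sin θ₁ = (n₂/n₁)·sin θ₂ → θ₁ = 27.7°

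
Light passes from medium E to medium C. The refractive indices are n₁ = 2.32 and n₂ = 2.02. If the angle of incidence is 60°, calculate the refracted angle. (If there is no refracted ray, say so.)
sin θ₂ = (n₁/n₂)·sin θ₁ = 0.9946 → θ₂ = 84.07°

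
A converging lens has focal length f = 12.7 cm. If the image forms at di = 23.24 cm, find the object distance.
1/do = 1/f − 1/di → do = 28 cm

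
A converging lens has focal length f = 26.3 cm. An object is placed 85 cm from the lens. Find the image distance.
1/di = 1/f − 1/do → di = 38.08 cm (real image)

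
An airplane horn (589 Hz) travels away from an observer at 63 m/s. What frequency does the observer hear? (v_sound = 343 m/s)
f_obs = f·v/(v + v_s) = 497.6 Hz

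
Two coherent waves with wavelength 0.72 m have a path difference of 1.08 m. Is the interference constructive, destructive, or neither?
destructive — path difference = 1.5λ, an odd multiple of λ/2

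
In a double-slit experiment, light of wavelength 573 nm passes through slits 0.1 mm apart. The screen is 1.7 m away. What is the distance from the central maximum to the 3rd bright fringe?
y = mλL/d = 29.22 mm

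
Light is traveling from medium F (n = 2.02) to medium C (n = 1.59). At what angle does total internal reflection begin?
θc = arcsin(n₂/n₁) = 51.92°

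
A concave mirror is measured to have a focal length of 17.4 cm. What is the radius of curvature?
R = 2|f| = 34.8 cm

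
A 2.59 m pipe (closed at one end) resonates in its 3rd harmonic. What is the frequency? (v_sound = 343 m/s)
fₙ = nv/(4L) = 99.32 Hz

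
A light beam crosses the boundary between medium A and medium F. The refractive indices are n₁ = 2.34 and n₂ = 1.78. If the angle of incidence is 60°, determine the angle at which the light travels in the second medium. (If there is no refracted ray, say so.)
sin θ₂ = (n₁/n₂)·sin θ₁ = 1.138 > 1, so there is no refracted ray — the light undergoes total internal reflection.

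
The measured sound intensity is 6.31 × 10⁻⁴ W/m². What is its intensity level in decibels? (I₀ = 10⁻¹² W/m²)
β = 10·log₁₀(I/I₀) = 88 dB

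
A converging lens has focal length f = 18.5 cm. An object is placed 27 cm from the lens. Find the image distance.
1/di = 1/f − 1/do → di = 58.76 cm (real image)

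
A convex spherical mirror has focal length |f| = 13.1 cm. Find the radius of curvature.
R = 2|f| = 26.2 cm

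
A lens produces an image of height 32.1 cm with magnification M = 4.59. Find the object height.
ho = |hi|/|M| = 6.993 cm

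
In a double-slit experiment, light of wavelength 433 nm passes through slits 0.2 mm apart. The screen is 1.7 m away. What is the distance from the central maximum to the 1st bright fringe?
y = mλL/d = 3.681 mm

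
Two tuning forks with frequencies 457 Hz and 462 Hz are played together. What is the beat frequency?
5 Hz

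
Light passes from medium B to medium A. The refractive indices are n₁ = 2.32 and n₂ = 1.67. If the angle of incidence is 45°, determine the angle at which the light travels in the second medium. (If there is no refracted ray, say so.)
sin θ₂ = (n₁/n₂)·sin θ₁ = 0.9823 → θ₂ = 79.21°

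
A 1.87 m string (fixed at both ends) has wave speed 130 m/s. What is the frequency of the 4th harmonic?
fₙ = nv/(2L) = 139 Hz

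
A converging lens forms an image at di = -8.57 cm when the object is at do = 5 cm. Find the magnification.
M = −di/do = 1.714 (upright image)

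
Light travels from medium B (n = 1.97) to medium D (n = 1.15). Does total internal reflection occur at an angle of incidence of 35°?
θc = arcsin(n₂/n₁) = 35.72°; 35° < θc, so no — the ray refracts.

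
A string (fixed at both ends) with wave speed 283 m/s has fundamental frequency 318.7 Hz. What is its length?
L = v/(2f₁) = 0.444 m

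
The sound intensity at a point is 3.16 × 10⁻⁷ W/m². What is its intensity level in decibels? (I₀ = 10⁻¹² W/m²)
β = 10·log₁₀(I/I₀) = 55 dB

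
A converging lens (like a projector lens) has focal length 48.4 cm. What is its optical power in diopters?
P = 1/f = 2.066 D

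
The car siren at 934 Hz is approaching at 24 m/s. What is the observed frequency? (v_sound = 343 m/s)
f_obs = f·v/(v − v_s) = 1004 Hz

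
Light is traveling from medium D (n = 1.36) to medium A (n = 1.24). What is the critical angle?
θc = arcsin(n₂/n₁) = 65.75°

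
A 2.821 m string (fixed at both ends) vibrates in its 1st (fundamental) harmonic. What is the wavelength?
λₙ = 2L/n = 5.642 m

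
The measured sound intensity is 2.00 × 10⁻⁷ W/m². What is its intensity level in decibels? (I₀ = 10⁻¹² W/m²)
β = 10·log₁₀(I/I₀) = 53.01 dB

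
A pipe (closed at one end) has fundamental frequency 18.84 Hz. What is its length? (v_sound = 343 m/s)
L = v/(4f₁) = 4.551 m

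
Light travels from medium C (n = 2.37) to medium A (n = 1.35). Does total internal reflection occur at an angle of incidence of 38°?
θc = arcsin(n₂/n₁) = 34.72°; 38° > θc, so yes — total internal reflection.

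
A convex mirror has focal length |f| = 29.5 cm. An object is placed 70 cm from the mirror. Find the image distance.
f = −29.5 cm (convex); 1/di = 1/f − 1/do → di = -20.75 cm (virtual image, behind mirror)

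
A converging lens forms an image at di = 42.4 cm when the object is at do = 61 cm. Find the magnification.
M = −di/do = -0.6951 (inverted image)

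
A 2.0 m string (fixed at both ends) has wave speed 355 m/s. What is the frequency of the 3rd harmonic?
fₙ = nv/(2L) = 266.2 Hz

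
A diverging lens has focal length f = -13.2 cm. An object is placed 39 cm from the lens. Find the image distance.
1/di = 1/f − 1/do → di = -9.862 cm (virtual image)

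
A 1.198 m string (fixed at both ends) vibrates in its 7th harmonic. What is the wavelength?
λₙ = 2L/n = 0.3423 m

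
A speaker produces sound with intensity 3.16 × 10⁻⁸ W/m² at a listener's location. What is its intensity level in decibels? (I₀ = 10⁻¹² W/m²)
β = 10·log₁₀(I/I₀) = 45 dB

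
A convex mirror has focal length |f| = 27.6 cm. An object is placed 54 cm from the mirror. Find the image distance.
f = −27.6 cm (convex); 1/di = 1/f − 1/do → di = -18.26 cm (virtual image, behind mirror)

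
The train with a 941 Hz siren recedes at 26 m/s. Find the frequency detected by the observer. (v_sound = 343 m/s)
f_obs = f·v/(v + v_s) = 874.7 Hz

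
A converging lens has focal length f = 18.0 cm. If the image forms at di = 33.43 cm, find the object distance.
1/do = 1/f − 1/di → do = 39 cm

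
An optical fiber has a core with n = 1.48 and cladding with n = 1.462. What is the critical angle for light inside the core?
θc = arcsin(n_cladding/n_core) = 81.05°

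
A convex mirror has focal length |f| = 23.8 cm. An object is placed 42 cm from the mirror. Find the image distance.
f = −23.8 cm (convex); 1/di = 1/f − 1/do → di = -15.19 cm (virtual image, behind mirror)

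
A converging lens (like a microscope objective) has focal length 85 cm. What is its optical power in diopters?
P = 1/f = 1.176 D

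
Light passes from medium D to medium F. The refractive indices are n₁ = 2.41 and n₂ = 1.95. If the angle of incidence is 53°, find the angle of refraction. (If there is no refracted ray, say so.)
sin θ₂ = (n₁/n₂)·sin θ₁ = 0.987 → θ₂ = 80.76°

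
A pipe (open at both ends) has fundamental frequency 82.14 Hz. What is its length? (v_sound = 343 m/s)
L = v/(2f₁) = 2.088 m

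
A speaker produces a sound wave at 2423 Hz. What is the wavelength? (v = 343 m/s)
λ = v/f = 0.1416 m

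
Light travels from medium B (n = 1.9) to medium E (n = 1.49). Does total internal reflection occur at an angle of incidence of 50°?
θc = arcsin(n₂/n₁) = 51.65°; 50° < θc, so no — the ray refracts.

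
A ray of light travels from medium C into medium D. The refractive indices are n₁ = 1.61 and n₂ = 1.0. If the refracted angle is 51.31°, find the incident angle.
sin θ₁ = (n₂/n₁)·sin θ₂ → θ₁ = 29°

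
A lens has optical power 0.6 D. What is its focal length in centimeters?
f = 1/P = 166.7 cm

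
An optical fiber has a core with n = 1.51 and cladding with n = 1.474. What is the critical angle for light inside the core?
θc = arcsin(n_cladding/n_core) = 77.46°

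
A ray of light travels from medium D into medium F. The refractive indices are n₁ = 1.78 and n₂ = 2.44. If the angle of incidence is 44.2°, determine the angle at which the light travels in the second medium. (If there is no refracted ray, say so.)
sin θ₂ = (n₁/n₂)·sin θ₁ = 0.5086 → θ₂ = 30.57°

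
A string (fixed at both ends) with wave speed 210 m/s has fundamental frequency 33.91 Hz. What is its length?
L = v/(2f₁) = 3.096 m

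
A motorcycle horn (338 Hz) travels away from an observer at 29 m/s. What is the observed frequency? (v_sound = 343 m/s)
f_obs = f·v/(v + v_s) = 311.7 Hz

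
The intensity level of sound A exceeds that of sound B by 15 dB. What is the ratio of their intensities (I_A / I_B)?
I_A/I_B = 10^(Δβ/10) = 31.62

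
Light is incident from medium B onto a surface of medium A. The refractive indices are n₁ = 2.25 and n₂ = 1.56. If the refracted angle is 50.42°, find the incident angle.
sin θ₁ = (n₂/n₁)·sin θ₂ → θ₁ = 32.3°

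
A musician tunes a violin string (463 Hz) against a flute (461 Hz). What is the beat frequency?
2 Hz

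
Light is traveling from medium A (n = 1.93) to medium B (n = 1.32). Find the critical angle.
θc = arcsin(n₂/n₁) = 43.15°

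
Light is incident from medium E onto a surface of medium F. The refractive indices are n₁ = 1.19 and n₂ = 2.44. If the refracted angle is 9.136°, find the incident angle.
sin θ₁ = (n₂/n₁)·sin θ₂ → θ₁ = 19°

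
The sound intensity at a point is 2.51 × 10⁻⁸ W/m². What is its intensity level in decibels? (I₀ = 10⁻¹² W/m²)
β = 10·log₁₀(I/I₀) = 44 dB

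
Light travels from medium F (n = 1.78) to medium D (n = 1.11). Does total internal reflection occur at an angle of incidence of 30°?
θc = arcsin(n₂/n₁) = 38.58°; 30° < θc, so no — the ray refracts.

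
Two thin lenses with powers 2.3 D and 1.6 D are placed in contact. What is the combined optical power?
P_total = P₁ + P₂ = 3.9 D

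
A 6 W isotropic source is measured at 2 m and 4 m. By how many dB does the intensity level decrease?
Δβ = 20·log₁₀(r₂/r₁) = 6.021 dB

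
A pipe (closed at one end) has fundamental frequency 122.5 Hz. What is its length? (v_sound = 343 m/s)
L = v/(4f₁) = 0.7 m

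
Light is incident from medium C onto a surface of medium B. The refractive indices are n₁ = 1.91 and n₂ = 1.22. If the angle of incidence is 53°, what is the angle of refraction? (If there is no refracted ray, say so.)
sin θ₂ = (n₁/n₂)·sin θ₁ = 1.25 > 1, so there is no refracted ray — the light undergoes total internal reflection.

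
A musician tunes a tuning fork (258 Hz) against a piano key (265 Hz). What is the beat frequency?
7 Hz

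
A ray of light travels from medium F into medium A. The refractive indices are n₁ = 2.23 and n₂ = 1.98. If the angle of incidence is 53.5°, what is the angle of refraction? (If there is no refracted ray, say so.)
sin θ₂ = (n₁/n₂)·sin θ₁ = 0.9054 → θ₂ = 64.87°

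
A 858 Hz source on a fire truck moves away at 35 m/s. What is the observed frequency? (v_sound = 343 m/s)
f_obs = f·v/(v + v_s) = 778.6 Hz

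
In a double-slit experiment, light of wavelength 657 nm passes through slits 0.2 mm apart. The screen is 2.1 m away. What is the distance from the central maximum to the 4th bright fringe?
y = mλL/d = 27.59 mm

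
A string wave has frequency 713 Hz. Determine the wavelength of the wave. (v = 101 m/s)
λ = v/f = 0.1417 m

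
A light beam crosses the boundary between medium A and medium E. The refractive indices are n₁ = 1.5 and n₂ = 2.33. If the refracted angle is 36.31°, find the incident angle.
sin θ₁ = (n₂/n₁)·sin θ₂ → θ₁ = 66.9°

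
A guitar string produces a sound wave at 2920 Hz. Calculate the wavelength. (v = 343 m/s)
λ = v/f = 0.1175 m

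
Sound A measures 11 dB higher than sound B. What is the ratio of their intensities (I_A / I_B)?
I_A/I_B = 10^(Δβ/10) = 12.59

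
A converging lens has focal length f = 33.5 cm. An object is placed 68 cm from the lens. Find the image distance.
1/di = 1/f − 1/do → di = 66.03 cm (real image)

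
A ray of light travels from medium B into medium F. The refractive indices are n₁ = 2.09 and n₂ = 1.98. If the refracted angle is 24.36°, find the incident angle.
sin θ₁ = (n₂/n₁)·sin θ₂ → θ₁ = 23°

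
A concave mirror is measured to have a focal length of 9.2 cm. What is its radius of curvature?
R = 2|f| = 18.4 cm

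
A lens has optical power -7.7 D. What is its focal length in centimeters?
f = 1/P = -12.99 cm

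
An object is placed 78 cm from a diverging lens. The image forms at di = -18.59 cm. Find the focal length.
1/f = 1/do + 1/di → f = -24.41 cm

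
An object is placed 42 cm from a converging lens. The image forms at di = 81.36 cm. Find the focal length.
1/f = 1/do + 1/di → f = 27.7 cm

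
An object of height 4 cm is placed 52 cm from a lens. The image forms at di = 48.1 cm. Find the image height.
hi = (-di/do) × ho = -3.7 cm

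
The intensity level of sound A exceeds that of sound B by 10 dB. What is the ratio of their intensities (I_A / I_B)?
I_A/I_B = 10^(Δβ/10) = 10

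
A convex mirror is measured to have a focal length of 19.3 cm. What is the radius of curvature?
R = 2|f| = 38.6 cm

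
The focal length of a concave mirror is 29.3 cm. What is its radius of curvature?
R = 2|f| = 58.6 cm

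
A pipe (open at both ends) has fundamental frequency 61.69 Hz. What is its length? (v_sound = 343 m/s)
L = v/(2f₁) = 2.78 m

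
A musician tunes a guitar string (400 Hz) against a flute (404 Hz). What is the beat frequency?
4 Hz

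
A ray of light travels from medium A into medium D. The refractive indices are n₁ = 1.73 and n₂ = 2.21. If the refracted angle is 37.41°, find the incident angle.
sin θ₁ = (n₂/n₁)·sin θ₂ → θ₁ = 50.9°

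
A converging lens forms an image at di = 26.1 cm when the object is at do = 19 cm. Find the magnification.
M = −di/do = -1.374 (inverted image)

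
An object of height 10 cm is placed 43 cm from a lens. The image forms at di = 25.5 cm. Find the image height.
hi = (-di/do) × ho = -5.93 cm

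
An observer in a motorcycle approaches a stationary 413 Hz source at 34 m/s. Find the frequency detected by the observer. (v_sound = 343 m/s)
f_obs = f·(v + v_o)/v = 453.9 Hz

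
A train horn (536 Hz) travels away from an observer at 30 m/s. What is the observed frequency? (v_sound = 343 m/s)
f_obs = f·v/(v + v_s) = 492.9 Hz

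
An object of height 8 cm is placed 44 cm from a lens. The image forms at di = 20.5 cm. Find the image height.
hi = (-di/do) × ho = -3.727 cm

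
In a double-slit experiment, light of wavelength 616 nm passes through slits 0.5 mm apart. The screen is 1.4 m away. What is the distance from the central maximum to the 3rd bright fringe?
y = mλL/d = 5.174 mm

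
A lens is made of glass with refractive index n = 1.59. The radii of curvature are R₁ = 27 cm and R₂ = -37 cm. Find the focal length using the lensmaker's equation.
1/f = (n − 1)(1/R₁ − 1/R₂) → f = 26.46 cm (converging lens)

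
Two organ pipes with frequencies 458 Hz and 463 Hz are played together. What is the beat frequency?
5 Hz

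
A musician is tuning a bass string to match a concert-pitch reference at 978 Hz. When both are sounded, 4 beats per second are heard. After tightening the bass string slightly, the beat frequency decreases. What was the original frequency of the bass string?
974 Hz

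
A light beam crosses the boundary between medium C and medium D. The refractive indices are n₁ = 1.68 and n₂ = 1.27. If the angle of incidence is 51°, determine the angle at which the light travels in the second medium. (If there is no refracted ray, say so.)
sin θ₂ = (n₁/n₂)·sin θ₁ = 1.028 > 1, so there is no refracted ray — the light undergoes total internal reflection.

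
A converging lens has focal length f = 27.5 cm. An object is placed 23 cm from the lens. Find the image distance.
1/di = 1/f − 1/do → di = -140.6 cm (virtual image)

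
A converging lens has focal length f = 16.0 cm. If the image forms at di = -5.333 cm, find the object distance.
1/do = 1/f − 1/di → do = 4 cm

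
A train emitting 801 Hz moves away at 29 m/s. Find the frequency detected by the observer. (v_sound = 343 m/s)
f_obs = f·v/(v + v_s) = 738.6 Hz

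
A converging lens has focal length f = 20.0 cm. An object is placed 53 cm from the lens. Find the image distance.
1/di = 1/f − 1/do → di = 32.12 cm (real image)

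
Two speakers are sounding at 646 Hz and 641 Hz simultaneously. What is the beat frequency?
5 Hz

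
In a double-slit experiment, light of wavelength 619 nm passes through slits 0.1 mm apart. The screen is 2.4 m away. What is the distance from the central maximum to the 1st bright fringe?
y = mλL/d = 14.86 mm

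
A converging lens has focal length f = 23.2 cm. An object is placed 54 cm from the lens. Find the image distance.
1/di = 1/f − 1/do → di = 40.68 cm (real image)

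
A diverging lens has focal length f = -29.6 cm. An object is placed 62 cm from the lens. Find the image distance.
1/di = 1/f − 1/do → di = -20.03 cm (virtual image)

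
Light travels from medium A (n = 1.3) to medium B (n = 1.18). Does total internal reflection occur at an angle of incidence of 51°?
θc = arcsin(n₂/n₁) = 65.19°; 51° < θc, so no — the ray refracts.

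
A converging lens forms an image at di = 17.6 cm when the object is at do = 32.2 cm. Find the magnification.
M = −di/do = -0.5466 (inverted image)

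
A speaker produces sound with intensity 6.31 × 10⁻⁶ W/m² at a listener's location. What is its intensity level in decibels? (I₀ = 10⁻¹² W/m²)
β = 10·log₁₀(I/I₀) = 68 dB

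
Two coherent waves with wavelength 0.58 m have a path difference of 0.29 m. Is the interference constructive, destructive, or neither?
destructive — path difference = 0.5λ, an odd multiple of λ/2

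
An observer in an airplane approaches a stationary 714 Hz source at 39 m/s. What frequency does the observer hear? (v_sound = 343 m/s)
f_obs = f·(v + v_o)/v = 795.2 Hz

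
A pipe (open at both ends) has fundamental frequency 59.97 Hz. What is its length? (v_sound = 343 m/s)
L = v/(2f₁) = 2.86 m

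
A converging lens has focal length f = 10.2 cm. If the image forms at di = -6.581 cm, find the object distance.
1/do = 1/f − 1/di → do = 4 cm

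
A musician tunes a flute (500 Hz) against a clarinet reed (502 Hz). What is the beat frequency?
2 Hz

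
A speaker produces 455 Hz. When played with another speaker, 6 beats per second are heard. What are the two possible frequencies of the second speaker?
f₂ = 455 ± 6 Hz → 461 Hz or 449 Hz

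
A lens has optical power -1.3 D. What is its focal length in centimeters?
f = 1/P = -76.92 cm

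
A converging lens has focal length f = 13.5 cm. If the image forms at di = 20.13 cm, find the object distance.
1/do = 1/f − 1/di → do = 40.99 cm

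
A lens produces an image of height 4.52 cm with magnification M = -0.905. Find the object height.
ho = |hi|/|M| = 4.994 cm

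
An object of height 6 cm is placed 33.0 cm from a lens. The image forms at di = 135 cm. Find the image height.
hi = (-di/do) × ho = -24.55 cm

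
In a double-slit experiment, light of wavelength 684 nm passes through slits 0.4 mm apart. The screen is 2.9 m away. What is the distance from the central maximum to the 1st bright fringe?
y = mλL/d = 4.959 mm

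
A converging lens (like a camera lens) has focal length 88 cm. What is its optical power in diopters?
P = 1/f = 1.136 D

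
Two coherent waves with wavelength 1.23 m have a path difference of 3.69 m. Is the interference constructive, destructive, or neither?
constructive — path difference = 3λ, a whole number of wavelengths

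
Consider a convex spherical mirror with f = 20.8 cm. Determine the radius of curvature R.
R = 2|f| = 41.6 cm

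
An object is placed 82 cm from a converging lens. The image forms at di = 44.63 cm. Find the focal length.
1/f = 1/do + 1/di → f = 28.9 cm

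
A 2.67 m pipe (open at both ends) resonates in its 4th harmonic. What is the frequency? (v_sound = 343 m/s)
fₙ = nv/(2L) = 256.9 Hz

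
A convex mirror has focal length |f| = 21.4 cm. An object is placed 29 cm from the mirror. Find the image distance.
f = −21.4 cm (convex); 1/di = 1/f − 1/do → di = -12.31 cm (virtual image, behind mirror)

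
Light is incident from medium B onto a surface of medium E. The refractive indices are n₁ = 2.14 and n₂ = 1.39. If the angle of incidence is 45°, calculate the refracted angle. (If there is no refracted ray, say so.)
sin θ₂ = (n₁/n₂)·sin θ₁ = 1.089 > 1, so there is no refracted ray — the light undergoes total internal reflection.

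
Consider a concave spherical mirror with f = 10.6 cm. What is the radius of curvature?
R = 2|f| = 21.2 cm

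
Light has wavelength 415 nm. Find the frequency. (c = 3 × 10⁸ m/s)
f = c/λ = 7.229 × 10¹⁴ Hz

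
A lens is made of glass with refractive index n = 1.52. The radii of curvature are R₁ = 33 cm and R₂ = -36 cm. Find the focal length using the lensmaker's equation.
1/f = (n − 1)(1/R₁ − 1/R₂) → f = 33.11 cm (converging lens)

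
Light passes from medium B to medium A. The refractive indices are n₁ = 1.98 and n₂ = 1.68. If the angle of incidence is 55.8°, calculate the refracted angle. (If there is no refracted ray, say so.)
sin θ₂ = (n₁/n₂)·sin θ₁ = 0.9748 → θ₂ = 77.1°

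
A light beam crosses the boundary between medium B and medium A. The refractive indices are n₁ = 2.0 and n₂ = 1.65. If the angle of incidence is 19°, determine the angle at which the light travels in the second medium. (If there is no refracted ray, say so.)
sin θ₂ = (n₁/n₂)·sin θ₁ = 0.3946 → θ₂ = 23.24°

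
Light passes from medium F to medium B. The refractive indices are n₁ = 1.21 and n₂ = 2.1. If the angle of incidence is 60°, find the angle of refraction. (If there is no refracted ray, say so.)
sin θ₂ = (n₁/n₂)·sin θ₁ = 0.499 → θ₂ = 29.93°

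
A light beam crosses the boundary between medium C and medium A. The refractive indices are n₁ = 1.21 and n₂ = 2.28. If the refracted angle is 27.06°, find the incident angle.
sin θ₁ = (n₂/n₁)·sin θ₂ → θ₁ = 59°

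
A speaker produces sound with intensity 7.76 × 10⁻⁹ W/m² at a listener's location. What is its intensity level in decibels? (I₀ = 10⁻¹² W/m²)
β = 10·log₁₀(I/I₀) = 38.9 dB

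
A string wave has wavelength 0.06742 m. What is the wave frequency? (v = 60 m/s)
f = v/λ = 889.9 Hz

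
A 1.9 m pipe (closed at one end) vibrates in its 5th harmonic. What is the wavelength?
λₙ = 4L/n = 1.52 m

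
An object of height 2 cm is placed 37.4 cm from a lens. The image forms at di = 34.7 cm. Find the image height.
hi = (-di/do) × ho = -1.856 cm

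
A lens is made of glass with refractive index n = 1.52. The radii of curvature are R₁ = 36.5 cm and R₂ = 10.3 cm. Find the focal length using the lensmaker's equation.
1/f = (n − 1)(1/R₁ − 1/R₂) → f = -27.59 cm (diverging lens)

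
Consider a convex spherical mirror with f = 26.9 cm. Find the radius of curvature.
R = 2|f| = 53.8 cm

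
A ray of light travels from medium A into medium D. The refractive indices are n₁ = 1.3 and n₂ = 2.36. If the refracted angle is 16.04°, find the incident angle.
sin θ₁ = (n₂/n₁)·sin θ₂ → θ₁ = 30.11°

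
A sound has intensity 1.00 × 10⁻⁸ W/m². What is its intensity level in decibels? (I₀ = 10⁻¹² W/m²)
β = 10·log₁₀(I/I₀) = 40 dB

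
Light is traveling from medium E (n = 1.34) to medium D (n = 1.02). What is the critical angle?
θc = arcsin(n₂/n₁) = 49.57°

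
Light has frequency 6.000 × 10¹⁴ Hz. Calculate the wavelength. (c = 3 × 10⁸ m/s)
λ = c/f = 500 nm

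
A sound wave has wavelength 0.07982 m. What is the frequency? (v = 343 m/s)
f = v/λ = 4297 Hz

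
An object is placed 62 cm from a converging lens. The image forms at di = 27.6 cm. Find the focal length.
1/f = 1/do + 1/di → f = 19.1 cm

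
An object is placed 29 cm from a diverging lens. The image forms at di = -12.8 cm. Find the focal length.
1/f = 1/do + 1/di → f = -22.91 cm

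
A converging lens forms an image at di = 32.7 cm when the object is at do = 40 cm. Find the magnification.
M = −di/do = -0.8175 (inverted image)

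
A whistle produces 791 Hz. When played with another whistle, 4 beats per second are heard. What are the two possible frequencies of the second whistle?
f₂ = 791 ± 4 Hz → 795 Hz or 787 Hz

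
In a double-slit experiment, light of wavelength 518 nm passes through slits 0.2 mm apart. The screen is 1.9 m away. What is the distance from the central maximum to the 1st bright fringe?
y = mλL/d = 4.921 mm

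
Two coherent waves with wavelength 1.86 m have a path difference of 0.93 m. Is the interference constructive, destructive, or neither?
destructive — path difference = 0.5λ, an odd multiple of λ/2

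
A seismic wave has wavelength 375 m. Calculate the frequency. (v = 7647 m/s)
f = v/λ = 20.39 Hz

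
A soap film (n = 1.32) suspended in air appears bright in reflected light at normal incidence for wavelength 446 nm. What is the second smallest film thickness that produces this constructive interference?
2nt = (m − ½)λ with m = 2 → t = (m − ½)λ/(2n) = 253.4 nm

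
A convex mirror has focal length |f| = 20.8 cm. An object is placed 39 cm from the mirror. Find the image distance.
f = −20.8 cm (convex); 1/di = 1/f − 1/do → di = -13.57 cm (virtual image, behind mirror)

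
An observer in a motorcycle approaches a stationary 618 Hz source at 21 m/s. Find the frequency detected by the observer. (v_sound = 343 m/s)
f_obs = f·(v + v_o)/v = 655.8 Hz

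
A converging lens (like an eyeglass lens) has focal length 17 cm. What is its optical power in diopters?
P = 1/f = 5.882 D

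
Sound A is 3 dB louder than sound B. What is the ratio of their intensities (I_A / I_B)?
I_A/I_B = 10^(Δβ/10) = 1.995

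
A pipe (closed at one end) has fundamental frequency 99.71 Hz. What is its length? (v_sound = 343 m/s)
L = v/(4f₁) = 0.86 m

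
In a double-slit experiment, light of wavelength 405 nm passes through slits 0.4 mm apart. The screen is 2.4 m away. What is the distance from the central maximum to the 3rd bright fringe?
y = mλL/d = 7.29 mm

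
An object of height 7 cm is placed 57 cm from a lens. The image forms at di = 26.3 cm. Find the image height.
hi = (-di/do) × ho = -3.23 cm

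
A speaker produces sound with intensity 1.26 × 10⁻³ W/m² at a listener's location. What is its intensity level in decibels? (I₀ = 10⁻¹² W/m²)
β = 10·log₁₀(I/I₀) = 91 dB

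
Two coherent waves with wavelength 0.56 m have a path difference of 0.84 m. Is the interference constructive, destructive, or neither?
destructive — path difference = 1.5λ, an odd multiple of λ/2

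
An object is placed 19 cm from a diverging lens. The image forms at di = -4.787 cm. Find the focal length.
1/f = 1/do + 1/di → f = -6.399 cm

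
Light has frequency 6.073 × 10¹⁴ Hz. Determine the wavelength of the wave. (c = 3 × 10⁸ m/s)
λ = c/f = 494 nm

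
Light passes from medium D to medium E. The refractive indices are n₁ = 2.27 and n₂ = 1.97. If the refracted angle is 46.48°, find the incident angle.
sin θ₁ = (n₂/n₁)·sin θ₂ → θ₁ = 39°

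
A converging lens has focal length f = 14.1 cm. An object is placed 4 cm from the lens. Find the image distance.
1/di = 1/f − 1/do → di = -5.584 cm (virtual image)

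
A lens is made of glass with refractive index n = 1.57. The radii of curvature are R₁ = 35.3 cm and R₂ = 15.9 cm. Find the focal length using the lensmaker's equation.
1/f = (n − 1)(1/R₁ − 1/R₂) → f = -50.76 cm (diverging lens)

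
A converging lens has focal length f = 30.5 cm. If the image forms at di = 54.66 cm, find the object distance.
1/do = 1/f − 1/di → do = 69 cm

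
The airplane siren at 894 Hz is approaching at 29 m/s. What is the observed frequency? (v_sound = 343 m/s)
f_obs = f·v/(v − v_s) = 976.6 Hz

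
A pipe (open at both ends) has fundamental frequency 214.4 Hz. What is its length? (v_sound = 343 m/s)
L = v/(2f₁) = 0.7999 m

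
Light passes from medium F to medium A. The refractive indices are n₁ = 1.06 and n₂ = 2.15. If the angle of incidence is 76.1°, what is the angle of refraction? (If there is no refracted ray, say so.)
sin θ₂ = (n₁/n₂)·sin θ₁ = 0.4786 → θ₂ = 28.59°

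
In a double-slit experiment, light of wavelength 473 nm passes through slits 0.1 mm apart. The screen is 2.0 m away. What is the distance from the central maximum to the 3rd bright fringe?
y = mλL/d = 28.38 mm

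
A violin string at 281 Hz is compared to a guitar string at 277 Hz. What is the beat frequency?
4 Hz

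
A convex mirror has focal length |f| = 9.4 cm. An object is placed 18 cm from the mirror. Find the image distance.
f = −9.4 cm (convex); 1/di = 1/f − 1/do → di = -6.175 cm (virtual image, behind mirror)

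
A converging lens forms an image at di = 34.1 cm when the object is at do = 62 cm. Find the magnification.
M = −di/do = -0.55 (inverted image)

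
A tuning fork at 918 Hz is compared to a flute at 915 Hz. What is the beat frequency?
3 Hz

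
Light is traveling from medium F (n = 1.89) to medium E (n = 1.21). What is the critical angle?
θc = arcsin(n₂/n₁) = 39.81°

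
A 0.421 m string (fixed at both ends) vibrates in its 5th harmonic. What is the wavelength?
λₙ = 2L/n = 0.1684 m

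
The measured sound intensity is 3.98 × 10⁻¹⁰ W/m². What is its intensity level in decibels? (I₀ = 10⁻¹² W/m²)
β = 10·log₁₀(I/I₀) = 26 dB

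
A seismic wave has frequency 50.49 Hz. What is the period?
T = 1/f = 0.01981 s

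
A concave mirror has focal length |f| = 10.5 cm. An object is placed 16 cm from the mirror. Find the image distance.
f = +10.5 cm (concave); 1/di = 1/f − 1/do → di = 30.55 cm (real image, in front of mirror)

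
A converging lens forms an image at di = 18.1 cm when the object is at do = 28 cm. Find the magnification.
M = −di/do = -0.6464 (inverted image)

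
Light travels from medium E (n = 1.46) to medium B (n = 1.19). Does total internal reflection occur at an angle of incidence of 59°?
θc = arcsin(n₂/n₁) = 54.59°; 59° > θc, so yes — total internal reflection.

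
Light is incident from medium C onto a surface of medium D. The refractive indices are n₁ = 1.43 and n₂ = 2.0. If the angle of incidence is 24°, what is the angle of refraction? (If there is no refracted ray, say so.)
sin θ₂ = (n₁/n₂)·sin θ₁ = 0.2908 → θ₂ = 16.91°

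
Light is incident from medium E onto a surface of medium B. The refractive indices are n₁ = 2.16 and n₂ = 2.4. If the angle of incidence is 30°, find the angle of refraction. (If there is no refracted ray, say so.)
sin θ₂ = (n₁/n₂)·sin θ₁ = 0.45 → θ₂ = 26.74°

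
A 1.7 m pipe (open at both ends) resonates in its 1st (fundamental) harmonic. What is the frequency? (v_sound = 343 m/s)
fₙ = nv/(2L) = 100.9 Hz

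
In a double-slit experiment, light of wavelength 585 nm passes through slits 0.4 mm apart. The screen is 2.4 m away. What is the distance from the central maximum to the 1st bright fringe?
y = mλL/d = 3.51 mm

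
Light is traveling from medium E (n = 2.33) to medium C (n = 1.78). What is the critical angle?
θc = arcsin(n₂/n₁) = 49.81°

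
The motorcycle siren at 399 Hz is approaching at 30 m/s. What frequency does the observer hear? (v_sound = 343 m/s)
f_obs = f·v/(v − v_s) = 437.2 Hz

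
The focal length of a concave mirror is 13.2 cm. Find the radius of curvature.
R = 2|f| = 26.4 cm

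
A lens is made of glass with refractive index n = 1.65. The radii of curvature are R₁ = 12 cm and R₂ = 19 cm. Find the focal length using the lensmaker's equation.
1/f = (n − 1)(1/R₁ − 1/R₂) → f = 50.11 cm (converging lens)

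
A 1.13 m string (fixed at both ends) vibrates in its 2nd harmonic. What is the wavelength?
λₙ = 2L/n = 1.13 m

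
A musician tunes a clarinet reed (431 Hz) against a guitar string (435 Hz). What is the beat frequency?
4 Hz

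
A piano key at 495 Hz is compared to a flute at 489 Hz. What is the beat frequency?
6 Hz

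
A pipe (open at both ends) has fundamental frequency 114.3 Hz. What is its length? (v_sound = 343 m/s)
L = v/(2f₁) = 1.5 m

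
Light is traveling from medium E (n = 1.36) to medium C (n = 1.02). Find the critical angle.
θc = arcsin(n₂/n₁) = 48.59°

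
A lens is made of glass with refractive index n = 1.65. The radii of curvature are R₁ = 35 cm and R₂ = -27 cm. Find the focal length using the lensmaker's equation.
1/f = (n − 1)(1/R₁ − 1/R₂) → f = 23.45 cm (converging lens)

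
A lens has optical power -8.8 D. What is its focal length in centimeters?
f = 1/P = -11.36 cm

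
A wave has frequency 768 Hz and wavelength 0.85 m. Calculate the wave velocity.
v = fλ = 652.8 m/s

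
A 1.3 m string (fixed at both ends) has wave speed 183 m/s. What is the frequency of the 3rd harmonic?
fₙ = nv/(2L) = 211.2 Hz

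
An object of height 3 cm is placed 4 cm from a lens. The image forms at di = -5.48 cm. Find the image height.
hi = (-di/do) × ho = 4.11 cm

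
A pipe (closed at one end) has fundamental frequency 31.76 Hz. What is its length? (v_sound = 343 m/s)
L = v/(4f₁) = 2.7 m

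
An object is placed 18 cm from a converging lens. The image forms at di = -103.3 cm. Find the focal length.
1/f = 1/do + 1/di → f = 21.8 cm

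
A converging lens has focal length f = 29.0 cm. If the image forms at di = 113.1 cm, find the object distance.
1/do = 1/f − 1/di → do = 39 cm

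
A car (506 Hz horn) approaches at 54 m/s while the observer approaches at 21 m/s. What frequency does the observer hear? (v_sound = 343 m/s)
f_obs = f·(v + v_o)/(v − v_s) = 637.3 Hz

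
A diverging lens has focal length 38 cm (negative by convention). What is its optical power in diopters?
P = 1/f = -2.632 D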